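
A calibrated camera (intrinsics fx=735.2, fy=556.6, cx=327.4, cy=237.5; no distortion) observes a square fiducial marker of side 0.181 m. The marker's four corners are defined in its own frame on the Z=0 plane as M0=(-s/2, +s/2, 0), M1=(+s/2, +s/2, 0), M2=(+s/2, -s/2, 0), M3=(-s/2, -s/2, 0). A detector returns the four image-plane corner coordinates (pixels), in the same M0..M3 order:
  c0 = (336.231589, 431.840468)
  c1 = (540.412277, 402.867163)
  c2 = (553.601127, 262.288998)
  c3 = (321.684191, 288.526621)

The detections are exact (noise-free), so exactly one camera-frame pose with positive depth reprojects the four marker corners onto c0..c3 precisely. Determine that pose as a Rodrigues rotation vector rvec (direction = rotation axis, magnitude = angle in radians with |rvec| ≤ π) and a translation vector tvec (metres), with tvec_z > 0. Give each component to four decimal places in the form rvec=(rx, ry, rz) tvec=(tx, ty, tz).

rvec=(0.4189, -0.1699, -0.1023) tvec=(0.0903, 0.1194, 0.5878)

Intrinsics K: fx=735.2, fy=556.6, cx=327.4, cy=237.5
Marker side s = 0.181 m; corners in marker frame (Z=0):
  M0 = (-0.0905, +0.0905, 0)
  M1 = (+0.0905, +0.0905, 0)
  M2 = (+0.0905, -0.0905, 0)
  M3 = (-0.0905, -0.0905, 0)
Detected image corners:
  c0 = (336.231589, 431.840468) px
  c1 = (540.412277, 402.867163) px
  c2 = (553.601127, 262.288998) px
  c3 = (321.684191, 288.526621) px
Planar DLT: solve 8×8 A·h = b for H (H[2,2]=1):
  H  [+1306.25415 +309.53869 +440.40155]
  H  [-68.82382 +1027.23094 +350.58635]
  H  [+0.24301 +0.70202 +1.00000]
B = K⁻¹H; ‖b₁‖=1.701378, ‖b₂‖=1.701378; λ = 2/(‖b₁‖+‖b₂‖) = 0.587759, sign → tz>0 ⇒ λ=+0.587759
r₁ = λ·B[:,0] = (+0.98069,-0.13362,+0.14283); r₂ = λ·B[:,1] = (+0.06372,+0.90867,+0.41262)
r₃ = r₁×r₂ = (-0.18492,-0.39555,+0.89964); SVD([r₁ r₂ r₃]) → R = UVᵀ:
  R  [+0.98069 +0.06372 -0.18492]
  R  [-0.13362 +0.90867 -0.39555]
  R  [+0.14283 +0.41262 +0.89964]
t = (+0.09034, +0.11942, +0.58776) m
tr R = 2.788997; θ = arccos((tr R − 1)/2) = 0.463488 rad = 26.556°
axis k = ((R−Rᵀ)₃₂, (R−Rᵀ)₁₃, (R−Rᵀ)₂₁) / (2 sinθ) = (+0.903843, -0.366551, -0.220700)
rvec = θ·k = (+0.418920, -0.169892, -0.102292)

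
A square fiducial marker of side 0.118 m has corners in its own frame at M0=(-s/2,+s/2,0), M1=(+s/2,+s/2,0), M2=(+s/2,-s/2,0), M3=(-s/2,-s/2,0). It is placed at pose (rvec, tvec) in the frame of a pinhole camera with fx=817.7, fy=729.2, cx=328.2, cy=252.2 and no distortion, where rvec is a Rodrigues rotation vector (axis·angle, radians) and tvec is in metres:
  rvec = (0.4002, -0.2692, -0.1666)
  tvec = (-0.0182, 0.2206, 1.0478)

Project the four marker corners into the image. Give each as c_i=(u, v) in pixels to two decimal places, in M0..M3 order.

Intrinsics K: fx=817.7, fy=729.2, cx=328.2, cy=252.2
Marker side s = 0.118 m; corners in marker frame (Z=0):
  M0 = (-0.0590, +0.0590, 0)
  M1 = (+0.0590, +0.0590, 0)
  M2 = (+0.0590, -0.0590, 0)
  M3 = (-0.0590, -0.0590, 0)
rvec = (0.4002, -0.2692, -0.1666), |rvec| = θ = 0.51028 rad = 29.237°
Rodrigues: sinθ=0.48842, 1−cosθ=0.12739; R = I + sinθ·[k]× + (1−cosθ)·[k]×²:
    [+0.95097 +0.10676 -0.29029]
    [-0.21217 +0.90806 -0.36112]
    [+0.22505 +0.40500 +0.88619]
t = (-0.0182, 0.2206, 1.0478) m
M0: Pc = R·M0+t = (-0.06801, +0.28669, +1.05842); u = 817.7·(-0.06801)/1.05842 + 328.2 = 275.6588, v = 729.2·(+0.28669)/1.05842 + 252.2 = 449.7187
M1: Pc = R·M1+t = (+0.04421, +0.26166, +1.08497); u = 817.7·(+0.04421)/1.08497 + 328.2 = 361.5159, v = 729.2·(+0.26166)/1.08497 + 252.2 = 428.0576
M2: Pc = R·M2+t = (+0.03161, +0.15451, +1.03718); u = 817.7·(+0.03161)/1.03718 + 328.2 = 353.1196, v = 729.2·(+0.15451)/1.03718 + 252.2 = 360.8268
M3: Pc = R·M3+t = (-0.08061, +0.17954, +1.01063); u = 817.7·(-0.08061)/1.01063 + 328.2 = 262.9819, v = 729.2·(+0.17954)/1.01063 + 252.2 = 381.7456

c0=(275.66, 449.72) c1=(361.52, 428.06) c2=(353.12, 360.83) c3=(262.98, 381.75)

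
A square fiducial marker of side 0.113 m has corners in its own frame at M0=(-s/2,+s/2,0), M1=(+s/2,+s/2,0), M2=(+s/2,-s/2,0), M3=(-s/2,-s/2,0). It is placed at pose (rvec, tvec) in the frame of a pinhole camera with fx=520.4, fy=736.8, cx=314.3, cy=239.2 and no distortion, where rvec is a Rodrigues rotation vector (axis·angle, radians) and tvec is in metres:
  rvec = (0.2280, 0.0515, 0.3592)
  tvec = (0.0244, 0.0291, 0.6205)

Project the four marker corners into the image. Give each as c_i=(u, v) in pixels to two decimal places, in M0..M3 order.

Intrinsics K: fx=520.4, fy=736.8, cx=314.3, cy=239.2
Marker side s = 0.113 m; corners in marker frame (Z=0):
  M0 = (-0.0565, +0.0565, 0)
  M1 = (+0.0565, +0.0565, 0)
  M2 = (+0.0565, -0.0565, 0)
  M3 = (-0.0565, -0.0565, 0)
rvec = (0.2280, 0.0515, 0.3592), |rvec| = θ = 0.42856 rad = 24.554°
Rodrigues: sinθ=0.41556, 1−cosθ=0.09043; R = I + sinθ·[k]× + (1−cosθ)·[k]×²:
    [+0.93516 -0.34252 +0.09026]
    [+0.35409 +0.91087 -0.21198]
    [-0.00961 +0.23019 +0.97310]
t = (0.0244, 0.0291, 0.6205) m
M0: Pc = R·M0+t = (-0.04779, +0.06056, +0.63405); u = 520.4·(-0.04779)/0.63405 + 314.3 = 275.0766, v = 736.8·(+0.06056)/0.63405 + 239.2 = 309.5722
M1: Pc = R·M1+t = (+0.05788, +0.10057, +0.63296); u = 520.4·(+0.05788)/0.63296 + 314.3 = 361.8903, v = 736.8·(+0.10057)/0.63296 + 239.2 = 356.2687
M2: Pc = R·M2+t = (+0.09659, -0.00236, +0.60695); u = 520.4·(+0.09659)/0.60695 + 314.3 = 397.1157, v = 736.8·(-0.00236)/0.60695 + 239.2 = 236.3371
M3: Pc = R·M3+t = (-0.00908, -0.04237, +0.60804); u = 520.4·(-0.00908)/0.60804 + 314.3 = 306.5252, v = 736.8·(-0.04237)/0.60804 + 239.2 = 187.8571

c0=(275.08, 309.57) c1=(361.89, 356.27) c2=(397.12, 236.34) c3=(306.53, 187.86)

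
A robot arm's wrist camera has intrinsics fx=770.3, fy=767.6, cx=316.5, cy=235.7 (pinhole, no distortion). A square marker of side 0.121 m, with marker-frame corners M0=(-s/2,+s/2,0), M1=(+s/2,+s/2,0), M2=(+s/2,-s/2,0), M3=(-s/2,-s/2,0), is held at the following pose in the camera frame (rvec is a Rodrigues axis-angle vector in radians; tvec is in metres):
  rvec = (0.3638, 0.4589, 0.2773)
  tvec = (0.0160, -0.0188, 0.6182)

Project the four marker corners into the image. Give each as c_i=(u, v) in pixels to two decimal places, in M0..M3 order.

c0=(262.25, 253.10) c1=(387.81, 305.20) c2=(422.87, 164.88) c3=(284.84, 119.12)

Intrinsics K: fx=770.3, fy=767.6, cx=316.5, cy=235.7
Marker side s = 0.121 m; corners in marker frame (Z=0):
  M0 = (-0.0605, +0.0605, 0)
  M1 = (+0.0605, +0.0605, 0)
  M2 = (+0.0605, -0.0605, 0)
  M3 = (-0.0605, -0.0605, 0)
rvec = (0.3638, 0.4589, 0.2773), |rvec| = θ = 0.64795 rad = 37.125°
Rodrigues: sinθ=0.60355, 1−cosθ=0.20268; R = I + sinθ·[k]× + (1−cosθ)·[k]×²:
    [+0.86122 -0.17771 +0.47616]
    [+0.33889 +0.89899 -0.27744]
    [-0.37876 +0.40030 +0.83445]
t = (0.0160, -0.0188, 0.6182) m
M0: Pc = R·M0+t = (-0.04685, +0.01509, +0.66533); u = 770.3·(-0.04685)/0.66533 + 316.5 = 262.2531, v = 767.6·(+0.01509)/0.66533 + 235.7 = 253.1044
M1: Pc = R·M1+t = (+0.05735, +0.05609, +0.61950); u = 770.3·(+0.05735)/0.61950 + 316.5 = 387.8128, v = 767.6·(+0.05609)/0.61950 + 235.7 = 305.2009
M2: Pc = R·M2+t = (+0.07885, -0.05269, +0.57107); u = 770.3·(+0.07885)/0.57107 + 316.5 = 422.8656, v = 767.6·(-0.05269)/0.57107 + 235.7 = 164.8826
M3: Pc = R·M3+t = (-0.02535, -0.09369, +0.61690); u = 770.3·(-0.02535)/0.61690 + 316.5 = 284.8432, v = 767.6·(-0.09369)/0.61690 + 235.7 = 119.1199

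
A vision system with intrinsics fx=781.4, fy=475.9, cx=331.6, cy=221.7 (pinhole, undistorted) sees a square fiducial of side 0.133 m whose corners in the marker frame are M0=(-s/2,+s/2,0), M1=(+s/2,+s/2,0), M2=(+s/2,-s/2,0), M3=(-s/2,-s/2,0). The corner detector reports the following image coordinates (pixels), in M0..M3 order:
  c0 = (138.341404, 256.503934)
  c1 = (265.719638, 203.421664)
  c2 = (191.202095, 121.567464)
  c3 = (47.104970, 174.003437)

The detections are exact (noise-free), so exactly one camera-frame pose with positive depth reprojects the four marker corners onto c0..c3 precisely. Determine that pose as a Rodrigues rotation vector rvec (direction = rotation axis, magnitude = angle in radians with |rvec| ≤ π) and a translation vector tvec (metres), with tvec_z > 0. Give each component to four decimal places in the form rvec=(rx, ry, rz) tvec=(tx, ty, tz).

rvec=(0.3329, -0.4291, -0.5414) tvec=(-0.1378, -0.0432, 0.6441)

Intrinsics K: fx=781.4, fy=475.9, cx=331.6, cy=221.7
Marker side s = 0.133 m; corners in marker frame (Z=0):
  M0 = (-0.0665, +0.0665, 0)
  M1 = (+0.0665, +0.0665, 0)
  M2 = (+0.0665, -0.0665, 0)
  M3 = (-0.0665, -0.0665, 0)
Detected image corners:
  c0 = (138.341404, 256.503934) px
  c1 = (265.719638, 203.421664) px
  c2 = (191.202095, 121.567464) px
  c3 = (47.104970, 174.003437) px
Planar DLT: solve 8×8 A·h = b for H (H[2,2]=1):
  H  [+1093.32798 +723.84911 +164.47339]
  H  [-308.09047 +738.55818 +189.79730]
  H  [+0.46961 +0.63936 +1.00000]
B = K⁻¹H; ‖b₁‖=1.552588, ‖b₂‖=1.552588; λ = 2/(‖b₁‖+‖b₂‖) = 0.644086, sign → tz>0 ⇒ λ=+0.644086
r₁ = λ·B[:,0] = (+0.77284,-0.55788,+0.30247); r₂ = λ·B[:,1] = (+0.42189,+0.80773,+0.41180)
r₃ = r₁×r₂ = (-0.47405,-0.19065,+0.85961); SVD([r₁ r₂ r₃]) → R = UVᵀ:
  R  [+0.77284 +0.42189 -0.47405]
  R  [-0.55788 +0.80773 -0.19065]
  R  [+0.30247 +0.41180 +0.85961]
t = (-0.13776, -0.04318, +0.64409) m
tr R = 2.440177; θ = arccos((tr R − 1)/2) = 0.766867 rad = 43.938°
axis k = ((R−Rᵀ)₃₂, (R−Rᵀ)₁₃, (R−Rᵀ)₂₁) / (2 sinθ) = (+0.434118, -0.559550, -0.706006)
rvec = θ·k = (+0.332911, -0.429100, -0.541413)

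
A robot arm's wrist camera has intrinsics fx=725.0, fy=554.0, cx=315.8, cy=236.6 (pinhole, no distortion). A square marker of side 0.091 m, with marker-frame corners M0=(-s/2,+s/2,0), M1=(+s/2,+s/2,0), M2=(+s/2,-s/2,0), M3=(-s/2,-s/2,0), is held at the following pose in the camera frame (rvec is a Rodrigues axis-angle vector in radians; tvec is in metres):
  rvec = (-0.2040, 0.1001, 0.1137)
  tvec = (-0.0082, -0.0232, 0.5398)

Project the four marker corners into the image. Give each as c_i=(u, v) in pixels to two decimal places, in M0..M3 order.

c0=(236.31, 253.56) c1=(358.82, 263.70) c2=(372.29, 172.60) c3=(253.48, 164.45)

Intrinsics K: fx=725.0, fy=554.0, cx=315.8, cy=236.6
Marker side s = 0.091 m; corners in marker frame (Z=0):
  M0 = (-0.0455, +0.0455, 0)
  M1 = (+0.0455, +0.0455, 0)
  M2 = (+0.0455, -0.0455, 0)
  M3 = (-0.0455, -0.0455, 0)
rvec = (-0.2040, 0.1001, 0.1137), |rvec| = θ = 0.25409 rad = 14.559°
Rodrigues: sinθ=0.25137, 1−cosθ=0.03211; R = I + sinθ·[k]× + (1−cosθ)·[k]×²:
    [+0.98859 -0.12264 +0.08749]
    [+0.10233 +0.97287 +0.20747]
    [-0.11056 -0.19615 +0.97432]
t = (-0.0082, -0.0232, 0.5398) m
M0: Pc = R·M0+t = (-0.05876, +0.01641, +0.53591); u = 725.0·(-0.05876)/0.53591 + 315.8 = 236.3056, v = 554.0·(+0.01641)/0.53591 + 236.6 = 253.5641
M1: Pc = R·M1+t = (+0.03120, +0.02572, +0.52584); u = 725.0·(+0.03120)/0.52584 + 315.8 = 358.8176, v = 554.0·(+0.02572)/0.52584 + 236.6 = 263.6988
M2: Pc = R·M2+t = (+0.04236, -0.06281, +0.54369); u = 725.0·(+0.04236)/0.54369 + 315.8 = 372.2867, v = 554.0·(-0.06281)/0.54369 + 236.6 = 172.5994
M3: Pc = R·M3+t = (-0.04760, -0.07212, +0.55376); u = 725.0·(-0.04760)/0.55376 + 315.8 = 253.4790, v = 554.0·(-0.07212)/0.55376 + 236.6 = 164.4466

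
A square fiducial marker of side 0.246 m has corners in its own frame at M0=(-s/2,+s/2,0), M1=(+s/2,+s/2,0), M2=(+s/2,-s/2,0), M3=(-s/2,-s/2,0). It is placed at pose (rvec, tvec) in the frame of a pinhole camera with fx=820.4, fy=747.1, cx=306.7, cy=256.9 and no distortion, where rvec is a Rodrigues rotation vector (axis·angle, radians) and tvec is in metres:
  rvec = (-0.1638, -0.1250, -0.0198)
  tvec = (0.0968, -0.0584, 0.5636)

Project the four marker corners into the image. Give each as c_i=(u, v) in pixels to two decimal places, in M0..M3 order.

c0=(273.24, 347.54) c1=(633.11, 339.42) c2=(601.41, 31.25) c3=(264.97, 22.02)

Intrinsics K: fx=820.4, fy=747.1, cx=306.7, cy=256.9
Marker side s = 0.246 m; corners in marker frame (Z=0):
  M0 = (-0.1230, +0.1230, 0)
  M1 = (+0.1230, +0.1230, 0)
  M2 = (+0.1230, -0.1230, 0)
  M3 = (-0.1230, -0.1230, 0)
rvec = (-0.1638, -0.1250, -0.0198), |rvec| = θ = 0.20700 rad = 11.860°
Rodrigues: sinθ=0.20552, 1−cosθ=0.02135; R = I + sinθ·[k]× + (1−cosθ)·[k]×²:
    [+0.99202 +0.02986 -0.12249]
    [-0.00946 +0.98644 +0.16387]
    [+0.12573 -0.16140 +0.97885]
t = (0.0968, -0.0584, 0.5636) m
M0: Pc = R·M0+t = (-0.02155, +0.06410, +0.52828); u = 820.4·(-0.02155)/0.52828 + 306.7 = 273.2405, v = 747.1·(+0.06410)/0.52828 + 256.9 = 347.5435
M1: Pc = R·M1+t = (+0.22249, +0.06177, +0.55921); u = 820.4·(+0.22249)/0.55921 + 306.7 = 633.1089, v = 747.1·(+0.06177)/0.55921 + 256.9 = 339.4219
M2: Pc = R·M2+t = (+0.21515, -0.18090, +0.59892); u = 820.4·(+0.21515)/0.59892 + 306.7 = 601.4082, v = 747.1·(-0.18090)/0.59892 + 256.9 = 31.2479
M3: Pc = R·M3+t = (-0.02889, -0.17857, +0.56799); u = 820.4·(-0.02889)/0.56799 + 306.7 = 264.9696, v = 747.1·(-0.17857)/0.56799 + 256.9 = 22.0209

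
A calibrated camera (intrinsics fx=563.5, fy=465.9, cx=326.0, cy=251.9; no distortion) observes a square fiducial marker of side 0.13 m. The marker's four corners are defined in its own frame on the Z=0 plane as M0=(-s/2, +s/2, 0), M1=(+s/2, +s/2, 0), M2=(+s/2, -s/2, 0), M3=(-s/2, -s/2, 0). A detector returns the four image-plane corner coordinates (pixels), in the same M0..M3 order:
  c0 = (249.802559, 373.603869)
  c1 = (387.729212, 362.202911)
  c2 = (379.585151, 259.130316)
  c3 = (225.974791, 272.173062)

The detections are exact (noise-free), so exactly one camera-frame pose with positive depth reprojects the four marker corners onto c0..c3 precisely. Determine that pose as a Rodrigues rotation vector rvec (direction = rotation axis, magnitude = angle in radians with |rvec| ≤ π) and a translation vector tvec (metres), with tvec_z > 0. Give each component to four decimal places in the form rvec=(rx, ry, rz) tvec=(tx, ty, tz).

rvec=(0.4294, -0.0101, -0.1037) tvec=(-0.0133, 0.0728, 0.5012)

Intrinsics K: fx=563.5, fy=465.9, cx=326.0, cy=251.9
Marker side s = 0.13 m; corners in marker frame (Z=0):
  M0 = (-0.0650, +0.0650, 0)
  M1 = (+0.0650, +0.0650, 0)
  M2 = (+0.0650, -0.0650, 0)
  M3 = (-0.0650, -0.0650, 0)
Detected image corners:
  c0 = (249.802559, 373.603869) px
  c1 = (387.729212, 362.202911) px
  c2 = (379.585151, 259.130316) px
  c3 = (225.974791, 272.173062) px
Planar DLT: solve 8×8 A·h = b for H (H[2,2]=1):
  H  [+1110.49921 +381.09898 +311.08934]
  H  [-101.36061 +1049.56249 +319.54642]
  H  [-0.02427 +0.83030 +1.00000]
B = K⁻¹H; ‖b₁‖=1.995405, ‖b₂‖=1.995405; λ = 2/(‖b₁‖+‖b₂‖) = 0.501151, sign → tz>0 ⇒ λ=+0.501151
r₁ = λ·B[:,0] = (+0.99466,-0.10245,-0.01216); r₂ = λ·B[:,1] = (+0.09820,+0.90400,+0.41611)
r₃ = r₁×r₂ = (-0.03164,-0.41508,+0.90923); SVD([r₁ r₂ r₃]) → R = UVᵀ:
  R  [+0.99466 +0.09820 -0.03164]
  R  [-0.10245 +0.90400 -0.41508]
  R  [-0.01216 +0.41611 +0.90923]
t = (-0.01326, +0.07276, +0.50115) m
tr R = 2.807895; θ = arccos((tr R − 1)/2) = 0.441884 rad = 25.318°
axis k = ((R−Rᵀ)₃₂, (R−Rᵀ)₁₃, (R−Rᵀ)₂₁) / (2 sinθ) = (+0.971823, -0.022772, -0.234609)
rvec = θ·k = (+0.429433, -0.010063, -0.103670)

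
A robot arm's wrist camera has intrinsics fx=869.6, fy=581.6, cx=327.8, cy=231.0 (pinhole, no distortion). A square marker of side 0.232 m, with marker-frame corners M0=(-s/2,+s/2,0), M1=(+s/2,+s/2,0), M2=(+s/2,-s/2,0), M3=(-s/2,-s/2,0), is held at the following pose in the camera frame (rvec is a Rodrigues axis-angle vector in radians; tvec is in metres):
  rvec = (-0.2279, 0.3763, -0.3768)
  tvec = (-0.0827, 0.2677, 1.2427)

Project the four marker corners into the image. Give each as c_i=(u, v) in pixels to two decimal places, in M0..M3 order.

c0=(225.75, 426.51) c1=(367.66, 392.90) c2=(314.35, 285.67) c3=(182.54, 323.54)

Intrinsics K: fx=869.6, fy=581.6, cx=327.8, cy=231.0
Marker side s = 0.232 m; corners in marker frame (Z=0):
  M0 = (-0.1160, +0.1160, 0)
  M1 = (+0.1160, +0.1160, 0)
  M2 = (+0.1160, -0.1160, 0)
  M3 = (-0.1160, -0.1160, 0)
rvec = (-0.2279, 0.3763, -0.3768), |rvec| = θ = 0.57924 rad = 33.188°
Rodrigues: sinθ=0.54739, 1−cosθ=0.16312; R = I + sinθ·[k]× + (1−cosθ)·[k]×²:
    [+0.86213 +0.31439 +0.39736]
    [-0.39777 +0.90572 +0.14643]
    [-0.31386 -0.28430 +0.90591]
t = (-0.0827, 0.2677, 1.2427) m
M0: Pc = R·M0+t = (-0.14624, +0.41891, +1.24613); u = 869.6·(-0.14624)/1.24613 + 327.8 = 225.7489, v = 581.6·(+0.41891)/1.24613 + 231.0 = 426.5139
M1: Pc = R·M1+t = (+0.05378, +0.32662, +1.17331); u = 869.6·(+0.05378)/1.17331 + 327.8 = 367.6560, v = 581.6·(+0.32662)/1.17331 + 231.0 = 392.9034
M2: Pc = R·M2+t = (-0.01916, +0.11649, +1.23927); u = 869.6·(-0.01916)/1.23927 + 327.8 = 314.3542, v = 581.6·(+0.11649)/1.23927 + 231.0 = 285.6718
M3: Pc = R·M3+t = (-0.21918, +0.20878, +1.31209); u = 869.6·(-0.21918)/1.31209 + 327.8 = 182.5387, v = 581.6·(+0.20878)/1.31209 + 231.0 = 323.5436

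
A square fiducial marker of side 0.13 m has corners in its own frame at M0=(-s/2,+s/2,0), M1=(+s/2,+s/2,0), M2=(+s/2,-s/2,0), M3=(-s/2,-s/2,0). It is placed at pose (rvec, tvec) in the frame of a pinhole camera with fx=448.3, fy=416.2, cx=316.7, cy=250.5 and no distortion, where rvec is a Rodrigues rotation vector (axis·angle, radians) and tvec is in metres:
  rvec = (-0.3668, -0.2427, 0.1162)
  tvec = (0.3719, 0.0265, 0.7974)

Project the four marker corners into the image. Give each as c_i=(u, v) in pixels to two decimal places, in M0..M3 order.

Intrinsics K: fx=448.3, fy=416.2, cx=316.7, cy=250.5
Marker side s = 0.13 m; corners in marker frame (Z=0):
  M0 = (-0.0650, +0.0650, 0)
  M1 = (+0.0650, +0.0650, 0)
  M2 = (+0.0650, -0.0650, 0)
  M3 = (-0.0650, -0.0650, 0)
rvec = (-0.3668, -0.2427, 0.1162), |rvec| = θ = 0.45492 rad = 26.065°
Rodrigues: sinθ=0.43939, 1−cosθ=0.10170; R = I + sinθ·[k]× + (1−cosθ)·[k]×²:
    [+0.96442 -0.06848 -0.25536]
    [+0.15598 +0.92725 +0.34042]
    [+0.21347 -0.36814 +0.90493]
t = (0.3719, 0.0265, 0.7974) m
M0: Pc = R·M0+t = (+0.30476, +0.07663, +0.75960); u = 448.3·(+0.30476)/0.75960 + 316.7 = 496.5648, v = 416.2·(+0.07663)/0.75960 + 250.5 = 292.4885
M1: Pc = R·M1+t = (+0.43014, +0.09691, +0.78735); u = 448.3·(+0.43014)/0.78735 + 316.7 = 561.6110, v = 416.2·(+0.09691)/0.78735 + 250.5 = 301.7276
M2: Pc = R·M2+t = (+0.43904, -0.02363, +0.83520); u = 448.3·(+0.43904)/0.83520 + 316.7 = 552.3561, v = 416.2·(-0.02363)/0.83520 + 250.5 = 238.7236
M3: Pc = R·M3+t = (+0.31366, -0.04391, +0.80745); u = 448.3·(+0.31366)/0.80745 + 316.7 = 490.8472, v = 416.2·(-0.04391)/0.80745 + 250.5 = 227.8668

c0=(496.56, 292.49) c1=(561.61, 301.73) c2=(552.36, 238.72) c3=(490.85, 227.87)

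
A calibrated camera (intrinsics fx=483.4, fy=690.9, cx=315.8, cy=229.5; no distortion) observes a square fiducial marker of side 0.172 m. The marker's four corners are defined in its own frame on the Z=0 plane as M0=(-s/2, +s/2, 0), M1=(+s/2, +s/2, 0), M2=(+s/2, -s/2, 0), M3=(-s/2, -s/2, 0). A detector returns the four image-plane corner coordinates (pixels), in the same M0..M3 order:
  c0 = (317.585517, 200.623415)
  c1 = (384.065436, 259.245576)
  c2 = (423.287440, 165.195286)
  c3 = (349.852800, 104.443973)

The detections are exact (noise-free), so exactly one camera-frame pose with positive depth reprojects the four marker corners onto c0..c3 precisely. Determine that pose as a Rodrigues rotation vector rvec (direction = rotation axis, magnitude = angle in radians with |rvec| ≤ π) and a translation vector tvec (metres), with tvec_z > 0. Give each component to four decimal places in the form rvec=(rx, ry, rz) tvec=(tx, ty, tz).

rvec=(0.4628, 0.3178, 0.4975) tvec=(0.1085, -0.0670, 1.0163)

Intrinsics K: fx=483.4, fy=690.9, cx=315.8, cy=229.5
Marker side s = 0.172 m; corners in marker frame (Z=0):
  M0 = (-0.0860, +0.0860, 0)
  M1 = (+0.0860, +0.0860, 0)
  M2 = (+0.0860, -0.0860, 0)
  M3 = (-0.0860, -0.0860, 0)
Detected image corners:
  c0 = (317.585517, 200.623415) px
  c1 = (384.065436, 259.245576) px
  c2 = (423.287440, 165.195286) px
  c3 = (349.852800, 104.443973) px
Planar DLT: solve 8×8 A·h = b for H (H[2,2]=1):
  H  [+340.95467 -27.58236 +367.41800]
  H  [+314.64078 +642.08944 +183.92106]
  H  [-0.17609 +0.48801 +1.00000]
B = K⁻¹H; ‖b₁‖=0.983922, ‖b₂‖=0.983922; λ = 2/(‖b₁‖+‖b₂‖) = 1.016340, sign → tz>0 ⇒ λ=+1.016340
r₁ = λ·B[:,0] = (+0.83377,+0.52230,-0.17897); r₂ = λ·B[:,1] = (-0.38201,+0.77978,+0.49599)
r₃ = r₁×r₂ = (+0.39861,-0.34517,+0.84969); SVD([r₁ r₂ r₃]) → R = UVᵀ:
  R  [+0.83377 -0.38201 +0.39861]
  R  [+0.52230 +0.77978 -0.34517]
  R  [-0.17897 +0.49599 +0.84969]
t = (+0.10853, -0.06705, +1.01634) m
tr R = 2.463241; θ = arccos((tr R − 1)/2) = 0.750101 rad = 42.978°
axis k = ((R−Rᵀ)₃₂, (R−Rᵀ)₁₃, (R−Rᵀ)₂₁) / (2 sinθ) = (+0.616944, +0.423626, +0.663265)
rvec = θ·k = (+0.462770, +0.317762, +0.497516)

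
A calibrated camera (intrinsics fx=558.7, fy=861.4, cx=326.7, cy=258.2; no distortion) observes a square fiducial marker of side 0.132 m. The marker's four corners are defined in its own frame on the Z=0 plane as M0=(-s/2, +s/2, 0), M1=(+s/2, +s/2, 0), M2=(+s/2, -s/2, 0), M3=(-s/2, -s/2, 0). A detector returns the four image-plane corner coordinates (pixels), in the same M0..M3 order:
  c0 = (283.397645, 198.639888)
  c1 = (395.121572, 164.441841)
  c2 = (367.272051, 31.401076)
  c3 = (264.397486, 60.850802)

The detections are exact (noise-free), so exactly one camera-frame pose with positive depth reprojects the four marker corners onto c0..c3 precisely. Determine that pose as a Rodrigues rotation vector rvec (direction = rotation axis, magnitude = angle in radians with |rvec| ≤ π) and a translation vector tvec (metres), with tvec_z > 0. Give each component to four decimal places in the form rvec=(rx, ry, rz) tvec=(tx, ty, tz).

Intrinsics K: fx=558.7, fy=861.4, cx=326.7, cy=258.2
Marker side s = 0.132 m; corners in marker frame (Z=0):
  M0 = (-0.0660, +0.0660, 0)
  M1 = (+0.0660, +0.0660, 0)
  M2 = (+0.0660, -0.0660, 0)
  M3 = (-0.0660, -0.0660, 0)
Detected image corners:
  c0 = (283.397645, 198.639888) px
  c1 = (395.121572, 164.441841) px
  c2 = (367.272051, 31.401076) px
  c3 = (264.397486, 60.850802) px
Planar DLT: solve 8×8 A·h = b for H (H[2,2]=1):
  H  [+848.45270 -35.02190 +327.44529]
  H  [-227.45463 +951.80485 +110.81243]
  H  [+0.11301 -0.64947 +1.00000]
B = K⁻¹H; ‖b₁‖=1.487075, ‖b₂‖=1.487075; λ = 2/(‖b₁‖+‖b₂‖) = 0.672461, sign → tz>0 ⇒ λ=+0.672461
r₁ = λ·B[:,0] = (+0.97677,-0.20034,+0.07600); r₂ = λ·B[:,1] = (+0.21323,+0.87395,-0.43674)
r₃ = r₁×r₂ = (+0.02108,+0.44281,+0.89637); SVD([r₁ r₂ r₃]) → R = UVᵀ:
  R  [+0.97677 +0.21323 +0.02108]
  R  [-0.20034 +0.87395 +0.44281]
  R  [+0.07600 -0.43674 +0.89637]
t = (+0.00090, -0.11506, +0.67246) m
tr R = 2.747092; θ = arccos((tr R − 1)/2) = 0.508356 rad = 29.127°
axis k = ((R−Rᵀ)₃₂, (R−Rᵀ)₁₃, (R−Rᵀ)₂₁) / (2 sinθ) = (-0.903508, -0.056408, -0.424843)
rvec = θ·k = (-0.459304, -0.028675, -0.215972)

rvec=(-0.4593, -0.0287, -0.2160) tvec=(0.0009, -0.1151, 0.6725)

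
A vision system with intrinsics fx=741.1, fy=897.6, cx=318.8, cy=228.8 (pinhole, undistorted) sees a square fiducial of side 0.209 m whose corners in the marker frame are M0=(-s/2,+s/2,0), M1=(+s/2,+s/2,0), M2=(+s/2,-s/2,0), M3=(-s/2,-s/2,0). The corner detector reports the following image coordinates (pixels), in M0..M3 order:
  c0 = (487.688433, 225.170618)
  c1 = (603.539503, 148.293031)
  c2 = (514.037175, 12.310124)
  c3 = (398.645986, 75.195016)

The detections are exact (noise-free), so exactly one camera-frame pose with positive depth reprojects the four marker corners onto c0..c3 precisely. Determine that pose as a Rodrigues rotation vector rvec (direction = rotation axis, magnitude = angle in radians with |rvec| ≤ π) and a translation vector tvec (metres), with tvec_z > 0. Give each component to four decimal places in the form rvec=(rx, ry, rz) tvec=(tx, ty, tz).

rvec=(-0.3747, -0.2677, -0.5073) tvec=(0.2508, -0.1323, 1.0163)

Intrinsics K: fx=741.1, fy=897.6, cx=318.8, cy=228.8
Marker side s = 0.209 m; corners in marker frame (Z=0):
  M0 = (-0.1045, +0.1045, 0)
  M1 = (+0.1045, +0.1045, 0)
  M2 = (+0.1045, -0.1045, 0)
  M3 = (-0.1045, -0.1045, 0)
Detected image corners:
  c0 = (487.688433, 225.170618) px
  c1 = (603.539503, 148.293031) px
  c2 = (514.037175, 12.310124) px
  c3 = (398.645986, 75.195016) px
Planar DLT: solve 8×8 A·h = b for H (H[2,2]=1):
  H  [+720.11007 +288.75572 +501.70194]
  H  [-294.99361 +651.10352 +111.96136]
  H  [+0.33321 -0.27631 +1.00000]
B = K⁻¹H; ‖b₁‖=0.983985, ‖b₂‖=0.983985; λ = 2/(‖b₁‖+‖b₂‖) = 1.016276, sign → tz>0 ⇒ λ=+1.016276
r₁ = λ·B[:,0] = (+0.84182,-0.42031,+0.33863); r₂ = λ·B[:,1] = (+0.51677,+0.80877,-0.28080)
r₃ = r₁×r₂ = (-0.15585,+0.41138,+0.89804); SVD([r₁ r₂ r₃]) → R = UVᵀ:
  R  [+0.84182 +0.51677 -0.15585]
  R  [-0.42031 +0.80877 +0.41138]
  R  [+0.33863 -0.28080 +0.89804]
t = (+0.25081, -0.13229, +1.01628) m
tr R = 2.548628; θ = arccos((tr R − 1)/2) = 0.685166 rad = 39.257°
axis k = ((R−Rᵀ)₃₂, (R−Rᵀ)₁₃, (R−Rᵀ)₂₁) / (2 sinθ) = (-0.546920, -0.390709, -0.740422)
rvec = θ·k = (-0.374731, -0.267700, -0.507312)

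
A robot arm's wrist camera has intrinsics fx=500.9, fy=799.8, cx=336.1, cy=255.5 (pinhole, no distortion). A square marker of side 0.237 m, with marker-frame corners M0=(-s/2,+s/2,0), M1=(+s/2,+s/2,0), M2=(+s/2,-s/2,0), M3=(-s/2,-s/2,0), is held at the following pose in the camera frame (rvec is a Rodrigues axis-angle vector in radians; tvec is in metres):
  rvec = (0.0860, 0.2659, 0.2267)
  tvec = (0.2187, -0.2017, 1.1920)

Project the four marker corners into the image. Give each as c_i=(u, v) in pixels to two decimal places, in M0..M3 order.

c0=(369.52, 181.51) c1=(466.07, 215.36) c2=(490.88, 54.21) c3=(390.95, 27.52)

Intrinsics K: fx=500.9, fy=799.8, cx=336.1, cy=255.5
Marker side s = 0.237 m; corners in marker frame (Z=0):
  M0 = (-0.1185, +0.1185, 0)
  M1 = (+0.1185, +0.1185, 0)
  M2 = (+0.1185, -0.1185, 0)
  M3 = (-0.1185, -0.1185, 0)
rvec = (0.0860, 0.2659, 0.2267), |rvec| = θ = 0.35985 rad = 20.618°
Rodrigues: sinθ=0.35213, 1−cosθ=0.06405; R = I + sinθ·[k]× + (1−cosθ)·[k]×²:
    [+0.93961 -0.21053 +0.26984]
    [+0.23315 +0.97092 -0.05434]
    [-0.25056 +0.11397 +0.96137]
t = (0.2187, -0.2017, 1.1920) m
M0: Pc = R·M0+t = (+0.08241, -0.11427, +1.23520); u = 500.9·(+0.08241)/1.23520 + 336.1 = 369.5187, v = 799.8·(-0.11427)/1.23520 + 255.5 = 181.5066
M1: Pc = R·M1+t = (+0.30510, -0.05902, +1.17581); u = 500.9·(+0.30510)/1.17581 + 336.1 = 466.0716, v = 799.8·(-0.05902)/1.17581 + 255.5 = 215.3557
M2: Pc = R·M2+t = (+0.35499, -0.28913, +1.14880); u = 500.9·(+0.35499)/1.14880 + 336.1 = 490.8828, v = 799.8·(-0.28913)/1.14880 + 255.5 = 54.2098
M3: Pc = R·M3+t = (+0.13230, -0.34438, +1.20819); u = 500.9·(+0.13230)/1.20819 + 336.1 = 390.9518, v = 799.8·(-0.34438)/1.20819 + 255.5 = 27.5241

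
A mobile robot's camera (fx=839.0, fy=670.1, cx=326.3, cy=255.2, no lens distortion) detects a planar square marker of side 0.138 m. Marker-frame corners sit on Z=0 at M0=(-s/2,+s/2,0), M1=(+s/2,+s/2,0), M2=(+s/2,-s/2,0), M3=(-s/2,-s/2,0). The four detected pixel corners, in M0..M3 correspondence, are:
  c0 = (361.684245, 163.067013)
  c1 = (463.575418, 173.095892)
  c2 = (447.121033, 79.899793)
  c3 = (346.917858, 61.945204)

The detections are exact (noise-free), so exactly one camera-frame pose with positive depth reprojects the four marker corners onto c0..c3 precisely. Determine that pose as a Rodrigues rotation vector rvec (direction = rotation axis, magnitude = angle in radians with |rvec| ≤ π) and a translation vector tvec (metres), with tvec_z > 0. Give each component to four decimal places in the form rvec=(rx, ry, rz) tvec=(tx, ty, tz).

rvec=(-0.2203, -0.5895, -0.0424) tvec=(0.0857, -0.1814, 0.8928)

Intrinsics K: fx=839.0, fy=670.1, cx=326.3, cy=255.2
Marker side s = 0.138 m; corners in marker frame (Z=0):
  M0 = (-0.0690, +0.0690, 0)
  M1 = (+0.0690, +0.0690, 0)
  M2 = (+0.0690, -0.0690, 0)
  M3 = (-0.0690, -0.0690, 0)
Detected image corners:
  c0 = (361.684245, 163.067013) px
  c1 = (463.575418, 173.095892) px
  c2 = (447.121033, 79.899793) px
  c3 = (346.917858, 61.945204) px
Planar DLT: solve 8×8 A·h = b for H (H[2,2]=1):
  H  [+984.09709 +25.45217 +406.87743]
  H  [+176.19778 +676.86093 +119.07436]
  H  [+0.62240 -0.21720 +1.00000]
B = K⁻¹H; ‖b₁‖=1.120085, ‖b₂‖=1.120085; λ = 2/(‖b₁‖+‖b₂‖) = 0.892790, sign → tz>0 ⇒ λ=+0.892790
r₁ = λ·B[:,0] = (+0.83108,+0.02313,+0.55567); r₂ = λ·B[:,1] = (+0.10250,+0.97565,-0.19392)
r₃ = r₁×r₂ = (-0.54663,+0.21812,+0.80847); SVD([r₁ r₂ r₃]) → R = UVᵀ:
  R  [+0.83108 +0.10250 -0.54663]
  R  [+0.02313 +0.97565 +0.21812]
  R  [+0.55567 -0.19392 +0.80847]
t = (+0.08574, -0.18136, +0.89279) m
tr R = 2.615199; θ = arccos((tr R − 1)/2) = 0.630727 rad = 36.138°
axis k = ((R−Rᵀ)₃₂, (R−Rᵀ)₁₃, (R−Rᵀ)₂₁) / (2 sinθ) = (-0.349340, -0.934576, -0.067294)
rvec = θ·k = (-0.220338, -0.589462, -0.042444)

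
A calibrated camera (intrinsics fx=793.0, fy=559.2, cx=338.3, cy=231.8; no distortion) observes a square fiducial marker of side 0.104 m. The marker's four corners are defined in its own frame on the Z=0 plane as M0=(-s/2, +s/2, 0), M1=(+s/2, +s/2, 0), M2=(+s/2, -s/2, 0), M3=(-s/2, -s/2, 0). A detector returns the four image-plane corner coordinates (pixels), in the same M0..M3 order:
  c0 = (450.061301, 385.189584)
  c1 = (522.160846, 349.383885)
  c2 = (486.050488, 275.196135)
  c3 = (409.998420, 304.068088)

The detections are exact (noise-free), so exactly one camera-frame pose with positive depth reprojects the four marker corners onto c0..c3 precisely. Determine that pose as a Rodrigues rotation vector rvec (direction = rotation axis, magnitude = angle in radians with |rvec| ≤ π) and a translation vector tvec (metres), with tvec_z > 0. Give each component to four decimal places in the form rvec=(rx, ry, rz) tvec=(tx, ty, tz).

rvec=(-0.0733, -0.6701, -0.3380) tvec=(0.1156, 0.1206, 0.7023)

Intrinsics K: fx=793.0, fy=559.2, cx=338.3, cy=231.8
Marker side s = 0.104 m; corners in marker frame (Z=0):
  M0 = (-0.0520, +0.0520, 0)
  M1 = (+0.0520, +0.0520, 0)
  M2 = (+0.0520, -0.0520, 0)
  M3 = (-0.0520, -0.0520, 0)
Detected image corners:
  c0 = (450.061301, 385.189584) px
  c1 = (522.160846, 349.383885) px
  c2 = (486.050488, 275.196135) px
  c3 = (409.998420, 304.068088) px
Planar DLT: solve 8×8 A·h = b for H (H[2,2]=1):
  H  [+1124.68624 +392.89856 +468.82705]
  H  [-20.98323 +764.52502 +327.83599]
  H  [+0.88312 +0.05899 +1.00000]
B = K⁻¹H; ‖b₁‖=1.423924, ‖b₂‖=1.423924; λ = 2/(‖b₁‖+‖b₂‖) = 0.702285, sign → tz>0 ⇒ λ=+0.702285
r₁ = λ·B[:,0] = (+0.73144,-0.28344,+0.62020); r₂ = λ·B[:,1] = (+0.33028,+0.94297,+0.04143)
r₃ = r₁×r₂ = (-0.59658,+0.17454,+0.78335); SVD([r₁ r₂ r₃]) → R = UVᵀ:
  R  [+0.73144 +0.33028 -0.59658]
  R  [-0.28344 +0.94297 +0.17454]
  R  [+0.62020 +0.04143 +0.78335]
t = (+0.11560, +0.12061, +0.70228) m
tr R = 2.457766; θ = arccos((tr R − 1)/2) = 0.754108 rad = 43.207°
axis k = ((R−Rᵀ)₃₂, (R−Rᵀ)₁₃, (R−Rᵀ)₂₁) / (2 sinθ) = (-0.097209, -0.888629, -0.448206)
rvec = θ·k = (-0.073306, -0.670122, -0.337995)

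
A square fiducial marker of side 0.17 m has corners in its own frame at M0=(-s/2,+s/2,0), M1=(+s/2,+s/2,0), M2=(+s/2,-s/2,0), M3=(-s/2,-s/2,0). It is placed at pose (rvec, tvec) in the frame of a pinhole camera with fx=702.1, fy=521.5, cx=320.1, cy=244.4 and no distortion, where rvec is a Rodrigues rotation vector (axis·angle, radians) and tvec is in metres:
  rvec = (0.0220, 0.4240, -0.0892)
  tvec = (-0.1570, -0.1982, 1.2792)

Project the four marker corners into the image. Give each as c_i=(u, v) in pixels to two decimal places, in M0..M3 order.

Intrinsics K: fx=702.1, fy=521.5, cx=320.1, cy=244.4
Marker side s = 0.17 m; corners in marker frame (Z=0):
  M0 = (-0.0850, +0.0850, 0)
  M1 = (+0.0850, +0.0850, 0)
  M2 = (+0.0850, -0.0850, 0)
  M3 = (-0.0850, -0.0850, 0)
rvec = (0.0220, 0.4240, -0.0892), |rvec| = θ = 0.43384 rad = 24.857°
Rodrigues: sinθ=0.42036, 1−cosθ=0.09264; R = I + sinθ·[k]× + (1−cosθ)·[k]×²:
    [+0.90760 +0.09102 +0.40986]
    [-0.08184 +0.99585 -0.03993]
    [-0.41179 +0.00270 +0.91127]
t = (-0.1570, -0.1982, 1.2792) m
M0: Pc = R·M0+t = (-0.22641, -0.10660, +1.31443); u = 702.1·(-0.22641)/1.31443 + 320.1 = 199.1642, v = 521.5·(-0.10660)/1.31443 + 244.4 = 202.1077
M1: Pc = R·M1+t = (-0.07212, -0.12051, +1.24443); u = 702.1·(-0.07212)/1.24443 + 320.1 = 279.4116, v = 521.5·(-0.12051)/1.24443 + 244.4 = 193.8984
M2: Pc = R·M2+t = (-0.08759, -0.28980, +1.24397); u = 702.1·(-0.08759)/1.24397 + 320.1 = 270.6634, v = 521.5·(-0.28980)/1.24397 + 244.4 = 122.9080
M3: Pc = R·M3+t = (-0.24188, -0.27589, +1.31397); u = 702.1·(-0.24188)/1.31397 + 320.1 = 190.8541, v = 521.5·(-0.27589)/1.31397 + 244.4 = 134.9023

c0=(199.16, 202.11) c1=(279.41, 193.90) c2=(270.66, 122.91) c3=(190.85, 134.90)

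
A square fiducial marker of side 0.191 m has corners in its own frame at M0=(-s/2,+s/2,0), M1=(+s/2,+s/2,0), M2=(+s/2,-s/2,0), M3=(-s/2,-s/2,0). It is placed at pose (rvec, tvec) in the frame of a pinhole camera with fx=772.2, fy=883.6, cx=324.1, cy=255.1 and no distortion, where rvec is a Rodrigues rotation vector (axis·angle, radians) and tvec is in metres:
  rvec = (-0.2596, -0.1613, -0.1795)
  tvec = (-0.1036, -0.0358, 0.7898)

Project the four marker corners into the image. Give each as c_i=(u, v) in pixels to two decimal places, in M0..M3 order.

c0=(141.16, 337.38) c1=(331.89, 300.38) c2=(296.55, 104.57) c3=(115.27, 130.92)

Intrinsics K: fx=772.2, fy=883.6, cx=324.1, cy=255.1
Marker side s = 0.191 m; corners in marker frame (Z=0):
  M0 = (-0.0955, +0.0955, 0)
  M1 = (+0.0955, +0.0955, 0)
  M2 = (+0.0955, -0.0955, 0)
  M3 = (-0.0955, -0.0955, 0)
rvec = (-0.2596, -0.1613, -0.1795), |rvec| = θ = 0.35444 rad = 20.308°
Rodrigues: sinθ=0.34707, 1−cosθ=0.06216; R = I + sinθ·[k]× + (1−cosθ)·[k]×²:
    [+0.97118 +0.19648 -0.13489]
    [-0.15505 +0.95071 +0.26852]
    [+0.18100 -0.23987 +0.95378]
t = (-0.1036, -0.0358, 0.7898) m
M0: Pc = R·M0+t = (-0.17758, +0.06980, +0.74961); u = 772.2·(-0.17758)/0.74961 + 324.1 = 141.1636, v = 883.6·(+0.06980)/0.74961 + 255.1 = 337.3769
M1: Pc = R·M1+t = (+0.00791, +0.04019, +0.78418); u = 772.2·(+0.00791)/0.78418 + 324.1 = 331.8915, v = 883.6·(+0.04019)/0.78418 + 255.1 = 300.3812
M2: Pc = R·M2+t = (-0.02962, -0.14140, +0.82999); u = 772.2·(-0.02962)/0.82999 + 324.1 = 296.5461, v = 883.6·(-0.14140)/0.82999 + 255.1 = 104.5674
M3: Pc = R·M3+t = (-0.21511, -0.11179, +0.79542); u = 772.2·(-0.21511)/0.79542 + 324.1 = 115.2679, v = 883.6·(-0.11179)/0.79542 + 255.1 = 130.9216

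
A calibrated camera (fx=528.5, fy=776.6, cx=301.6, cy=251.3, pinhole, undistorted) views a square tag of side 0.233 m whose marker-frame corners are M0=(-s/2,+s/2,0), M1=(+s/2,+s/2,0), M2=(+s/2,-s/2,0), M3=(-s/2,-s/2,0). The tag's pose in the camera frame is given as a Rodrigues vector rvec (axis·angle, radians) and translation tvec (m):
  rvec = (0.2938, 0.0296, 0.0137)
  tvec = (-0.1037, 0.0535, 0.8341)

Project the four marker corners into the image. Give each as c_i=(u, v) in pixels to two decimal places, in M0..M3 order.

Intrinsics K: fx=528.5, fy=776.6, cx=301.6, cy=251.3
Marker side s = 0.233 m; corners in marker frame (Z=0):
  M0 = (-0.1165, +0.1165, 0)
  M1 = (+0.1165, +0.1165, 0)
  M2 = (+0.1165, -0.1165, 0)
  M3 = (-0.1165, -0.1165, 0)
rvec = (0.2938, 0.0296, 0.0137), |rvec| = θ = 0.29560 rad = 16.937°
Rodrigues: sinθ=0.29132, 1−cosθ=0.04337; R = I + sinθ·[k]× + (1−cosθ)·[k]×²:
    [+0.99947 -0.00918 +0.03117]
    [+0.01782 +0.95706 -0.28934]
    [-0.02717 +0.28974 +0.95672]
t = (-0.1037, 0.0535, 0.8341) m
M0: Pc = R·M0+t = (-0.22121, +0.16292, +0.87102); u = 528.5·(-0.22121)/0.87102 + 301.6 = 167.3796, v = 776.6·(+0.16292)/0.87102 + 251.3 = 396.5607
M1: Pc = R·M1+t = (+0.01167, +0.16707, +0.86469); u = 528.5·(+0.01167)/0.86469 + 301.6 = 308.7318, v = 776.6·(+0.16707)/0.86469 + 251.3 = 401.3530
M2: Pc = R·M2+t = (+0.01381, -0.05592, +0.79718); u = 528.5·(+0.01381)/0.79718 + 301.6 = 310.7545, v = 776.6·(-0.05592)/0.79718 + 251.3 = 196.8218
M3: Pc = R·M3+t = (-0.21907, -0.06007, +0.80351); u = 528.5·(-0.21907)/0.80351 + 301.6 = 157.5102, v = 776.6·(-0.06007)/0.80351 + 251.3 = 193.2385

c0=(167.38, 396.56) c1=(308.73, 401.35) c2=(310.75, 196.82) c3=(157.51, 193.24)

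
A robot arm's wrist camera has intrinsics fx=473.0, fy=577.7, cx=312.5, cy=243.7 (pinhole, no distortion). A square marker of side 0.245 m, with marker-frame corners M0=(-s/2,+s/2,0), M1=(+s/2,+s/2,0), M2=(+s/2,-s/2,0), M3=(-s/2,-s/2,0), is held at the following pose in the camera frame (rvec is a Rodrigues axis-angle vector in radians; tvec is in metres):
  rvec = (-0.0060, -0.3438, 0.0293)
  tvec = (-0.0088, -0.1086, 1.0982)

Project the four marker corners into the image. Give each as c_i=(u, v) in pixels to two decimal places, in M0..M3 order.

c0=(255.38, 249.28) c1=(355.34, 252.58) c2=(358.06, 128.54) c3=(258.56, 115.58)

Intrinsics K: fx=473.0, fy=577.7, cx=312.5, cy=243.7
Marker side s = 0.245 m; corners in marker frame (Z=0):
  M0 = (-0.1225, +0.1225, 0)
  M1 = (+0.1225, +0.1225, 0)
  M2 = (+0.1225, -0.1225, 0)
  M3 = (-0.1225, -0.1225, 0)
rvec = (-0.0060, -0.3438, 0.0293), |rvec| = θ = 0.34510 rad = 19.773°
Rodrigues: sinθ=0.33829, 1−cosθ=0.05896; R = I + sinθ·[k]× + (1−cosθ)·[k]×²:
    [+0.94106 -0.02770 -0.33710]
    [+0.02974 +0.99956 +0.00089]
    [+0.33693 -0.01087 +0.94147]
t = (-0.0088, -0.1086, 1.0982) m
M0: Pc = R·M0+t = (-0.12747, +0.01020, +1.05559); u = 473.0·(-0.12747)/1.05559 + 312.5 = 255.3807, v = 577.7·(+0.01020)/1.05559 + 243.7 = 249.2834
M1: Pc = R·M1+t = (+0.10309, +0.01749, +1.13814); u = 473.0·(+0.10309)/1.13814 + 312.5 = 355.3417, v = 577.7·(+0.01749)/1.13814 + 243.7 = 252.5772
M2: Pc = R·M2+t = (+0.10987, -0.22740, +1.14081); u = 473.0·(+0.10987)/1.14081 + 312.5 = 358.0556, v = 577.7·(-0.22740)/1.14081 + 243.7 = 128.5443
M3: Pc = R·M3+t = (-0.12069, -0.23469, +1.05826); u = 473.0·(-0.12069)/1.05826 + 312.5 = 258.5578, v = 577.7·(-0.23469)/1.05826 + 243.7 = 115.5837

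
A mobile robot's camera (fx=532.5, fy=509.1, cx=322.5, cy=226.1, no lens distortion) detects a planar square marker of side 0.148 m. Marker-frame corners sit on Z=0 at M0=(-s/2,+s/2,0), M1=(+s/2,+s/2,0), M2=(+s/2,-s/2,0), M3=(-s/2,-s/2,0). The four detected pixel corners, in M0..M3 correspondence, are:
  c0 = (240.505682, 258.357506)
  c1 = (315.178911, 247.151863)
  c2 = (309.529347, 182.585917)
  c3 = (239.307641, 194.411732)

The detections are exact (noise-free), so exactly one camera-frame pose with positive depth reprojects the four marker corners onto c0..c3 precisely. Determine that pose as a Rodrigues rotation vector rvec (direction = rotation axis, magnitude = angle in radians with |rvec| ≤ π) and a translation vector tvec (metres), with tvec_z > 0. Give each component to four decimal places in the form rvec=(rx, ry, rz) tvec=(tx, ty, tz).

Intrinsics K: fx=532.5, fy=509.1, cx=322.5, cy=226.1
Marker side s = 0.148 m; corners in marker frame (Z=0):
  M0 = (-0.0740, +0.0740, 0)
  M1 = (+0.0740, +0.0740, 0)
  M2 = (+0.0740, -0.0740, 0)
  M3 = (-0.0740, -0.0740, 0)
Detected image corners:
  c0 = (240.505682, 258.357506) px
  c1 = (315.178911, 247.151863) px
  c2 = (309.529347, 182.585917) px
  c3 = (239.307641, 194.411732) px
Planar DLT: solve 8×8 A·h = b for H (H[2,2]=1):
  H  [+450.82602 -89.85406 +275.70752]
  H  [-108.41722 +343.98614 +219.71425]
  H  [-0.13845 -0.40862 +1.00000]
B = K⁻¹H; ‖b₁‖=0.952830, ‖b₂‖=0.952829; λ = 2/(‖b₁‖+‖b₂‖) = 1.049506, sign → tz>0 ⇒ λ=+1.049506
r₁ = λ·B[:,0] = (+0.97653,-0.15897,-0.14530); r₂ = λ·B[:,1] = (+0.08264,+0.89959,-0.42885)
r₃ = r₁×r₂ = (+0.19889,+0.40678,+0.89161); SVD([r₁ r₂ r₃]) → R = UVᵀ:
  R  [+0.97653 +0.08264 +0.19889]
  R  [-0.15897 +0.89959 +0.40678]
  R  [-0.14530 -0.42885 +0.89161]
t = (-0.09222, -0.01316, +1.04951) m
tr R = 2.767731; θ = arccos((tr R − 1)/2) = 0.486733 rad = 27.888°
axis k = ((R−Rᵀ)₃₂, (R−Rᵀ)₁₃, (R−Rᵀ)₂₁) / (2 sinθ) = (-0.893269, +0.367923, -0.258269)
rvec = θ·k = (-0.434784, +0.179080, -0.125708)

rvec=(-0.4348, 0.1791, -0.1257) tvec=(-0.0922, -0.0132, 1.0495)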